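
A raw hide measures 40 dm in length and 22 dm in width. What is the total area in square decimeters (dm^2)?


Area = length x width
Area = 40 x 22 = 880 dm^2


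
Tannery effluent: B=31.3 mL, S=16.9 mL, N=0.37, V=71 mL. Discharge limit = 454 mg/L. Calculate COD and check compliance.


COD = (31.3 - 16.9) x 0.37 x 8000 / 71 = 600.3 mg/L
Limit: 454 mg/L
Compliant: No


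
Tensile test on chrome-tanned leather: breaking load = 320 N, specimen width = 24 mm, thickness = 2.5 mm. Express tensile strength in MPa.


5.33 MPa

Cross-section = 24 x 2.5 = 60.0 mm^2
TS = 320 / 60.0 = 5.33 MPa
(1 N/mm^2 = 1 MPa)


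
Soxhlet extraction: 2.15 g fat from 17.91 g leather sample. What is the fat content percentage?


Fat content = 2.15 / 17.91 x 100
Fat = 12.0%


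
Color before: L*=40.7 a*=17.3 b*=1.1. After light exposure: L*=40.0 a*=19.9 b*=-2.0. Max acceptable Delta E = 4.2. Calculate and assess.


dL = -0.7, da = 2.6, db = -3.1
dE = sqrt((-0.7)^2 + (2.6)^2 + (-3.1)^2) = 4.11
Max = 4.2
Passes: Yes


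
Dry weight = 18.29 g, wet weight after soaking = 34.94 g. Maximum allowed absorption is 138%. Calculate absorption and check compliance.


Absorption = 91.0%
Compliant: Yes


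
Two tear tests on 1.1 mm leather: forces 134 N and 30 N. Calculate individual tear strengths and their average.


Tear 1 = 121.8 N/mm
Tear 2 = 27.3 N/mm
Average = 74.6 N/mm

Tear 1 = 134 / 1.1 = 121.8 N/mm
Tear 2 = 30 / 1.1 = 27.3 N/mm
Average = (121.8 + 27.3) / 2 = 74.6 N/mm


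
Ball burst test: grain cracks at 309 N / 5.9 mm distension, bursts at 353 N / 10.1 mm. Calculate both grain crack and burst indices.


Crack index = 309 / 5.9 = 52.4 N/mm
Burst index = 353 / 10.1 = 35.0 N/mm


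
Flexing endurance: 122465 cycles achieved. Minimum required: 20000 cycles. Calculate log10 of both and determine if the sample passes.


Achieved: log10 = 5.09
Required: log10 = 4.30
Passes: Yes

log10(122465) = 5.09
log10(20000) = 4.30
Passes: Yes


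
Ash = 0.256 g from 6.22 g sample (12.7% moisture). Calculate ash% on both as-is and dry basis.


As-is ash = 4.12%
Dry-basis ash = 4.71%

As-is ash% = 0.256 / 6.22 x 100 = 4.12%
Dry mass = 6.22 x (100 - 12.7) / 100 = 5.43006 g
Dry-basis ash% = 0.256 / 5.43006 x 100 = 4.71%


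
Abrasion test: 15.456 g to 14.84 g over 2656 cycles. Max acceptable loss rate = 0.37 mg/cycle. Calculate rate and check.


Loss = 15.456 - 14.84 = 0.616 g
Rate = 0.616 g / 2656 cycles x 1000 = 0.232 mg/cycle
Max = 0.37 mg/cycle
Passes: Yes


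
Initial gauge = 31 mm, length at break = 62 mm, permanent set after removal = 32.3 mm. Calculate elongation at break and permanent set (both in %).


Elongation at break = (62 - 31) / 31 x 100 = 100.0%
Permanent set = (32.3 - 31) / 31 x 100 = 4.2%


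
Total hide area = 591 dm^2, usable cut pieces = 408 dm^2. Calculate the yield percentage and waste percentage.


Yield = 408 / 591 x 100 = 69.0%
Waste = 591 - 408 = 183 dm^2
Waste% = 100 - 69.0 = 31.0%


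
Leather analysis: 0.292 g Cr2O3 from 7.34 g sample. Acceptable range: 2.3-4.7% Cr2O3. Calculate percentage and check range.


Cr2O3% = 0.292 / 7.34 x 100 = 3.98%
Acceptable range: 2.3 to 4.7%
Within range: Yes


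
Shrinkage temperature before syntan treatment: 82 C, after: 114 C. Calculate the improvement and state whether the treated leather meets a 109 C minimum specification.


Improvement = 32 C
Meets 109 C spec: Yes

Improvement = 114 - 82 = 32 C
Spec check: 114 C >= 109 C? Yes


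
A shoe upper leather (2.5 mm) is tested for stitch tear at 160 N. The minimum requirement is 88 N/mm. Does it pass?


STS = 64.0 N/mm
Passes: No

STS = 160 / 2.5 = 64.0 N/mm
Minimum required: 88 N/mm
Passes: No


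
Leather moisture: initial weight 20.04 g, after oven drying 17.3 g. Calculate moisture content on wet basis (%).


Moisture = 20.04 - 17.3 = 2.74 g
MC = 2.74 / 20.04 x 100 = 13.7%


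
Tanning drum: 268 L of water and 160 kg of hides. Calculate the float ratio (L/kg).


1.7

Float ratio = water / hide weight
Ratio = 268 / 160 = 1.7


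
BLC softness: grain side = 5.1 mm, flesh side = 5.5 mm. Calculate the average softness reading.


5.30 mm


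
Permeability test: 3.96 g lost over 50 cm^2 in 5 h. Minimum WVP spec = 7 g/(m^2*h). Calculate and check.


WVP = 3.96 / (50 x 5) x 10000 = 158.40 g/(m^2*h)
Minimum: 7 g/(m^2*h)
Meets spec: Yes


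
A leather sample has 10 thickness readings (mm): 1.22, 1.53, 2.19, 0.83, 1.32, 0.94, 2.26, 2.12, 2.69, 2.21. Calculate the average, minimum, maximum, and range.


Sum = 17.31
Average = 17.31 / 10 = 1.73 mm
Minimum = 0.83 mm
Maximum = 2.69 mm
Range = 2.69 - 0.83 = 1.86 mm


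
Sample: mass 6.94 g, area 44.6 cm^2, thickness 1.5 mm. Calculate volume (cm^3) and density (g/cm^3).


Volume = 6.690 cm^3
Density = 1.037 g/cm^3

Thickness in cm = 1.5 / 10 = 0.15 cm
Volume = 44.6 x 0.15 = 6.690 cm^3
Density = 6.94 / 6.690 = 1.037 g/cm^3


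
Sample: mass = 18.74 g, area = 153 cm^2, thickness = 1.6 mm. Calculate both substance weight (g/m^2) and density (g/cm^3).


Substance weight = 1224.8 g/m^2
Density = 0.766 g/cm^3


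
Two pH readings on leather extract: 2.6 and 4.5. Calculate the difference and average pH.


Difference = |2.6 - 4.5| = 1.9
Average = (2.6 + 4.5) / 2 = 3.55


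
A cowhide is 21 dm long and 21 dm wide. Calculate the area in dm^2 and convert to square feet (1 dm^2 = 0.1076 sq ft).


441 dm^2
47.45 sq ft


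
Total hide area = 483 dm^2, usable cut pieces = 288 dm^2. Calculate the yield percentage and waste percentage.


Yield = 59.6%
Waste = 40.4%

Yield = 288 / 483 x 100 = 59.6%
Waste = 483 - 288 = 195 dm^2
Waste% = 100 - 59.6 = 40.4%


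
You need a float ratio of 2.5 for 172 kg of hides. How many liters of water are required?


Water = hide weight x target ratio
Water = 172 x 2.5 = 430.0 L


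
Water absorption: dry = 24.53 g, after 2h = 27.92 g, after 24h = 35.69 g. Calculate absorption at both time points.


2h absorption = 13.8%
24h absorption = 45.5%

WA (2h) = (27.92 - 24.53) / 24.53 x 100 = 13.8%
WA (24h) = (35.69 - 24.53) / 24.53 x 100 = 45.5%


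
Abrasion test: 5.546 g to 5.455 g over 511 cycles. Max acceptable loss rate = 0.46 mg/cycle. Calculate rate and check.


Loss = 5.546 - 5.455 = 0.091 g
Rate = 0.091 g / 511 cycles x 1000 = 0.178 mg/cycle
Max = 0.46 mg/cycle
Passes: Yes


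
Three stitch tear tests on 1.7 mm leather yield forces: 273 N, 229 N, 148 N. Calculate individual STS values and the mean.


STS1 = 273 / 1.7 = 160.6 N/mm
STS2 = 229 / 1.7 = 134.7 N/mm
STS3 = 148 / 1.7 = 87.1 N/mm
Mean = (160.6 + 134.7 + 87.1) / 3 = 127.5 N/mm


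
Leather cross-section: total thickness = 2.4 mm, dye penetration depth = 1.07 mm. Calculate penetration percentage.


Penetration% = 1.07 / 2.4 x 100
Penetration = 44.6%


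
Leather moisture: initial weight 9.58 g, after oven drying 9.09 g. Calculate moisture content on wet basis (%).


5.1%


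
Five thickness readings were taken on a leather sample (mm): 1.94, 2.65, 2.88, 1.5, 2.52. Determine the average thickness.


Sum = 1.94 + 2.65 + 2.88 + 1.5 + 2.52 = 11.49
Average = 11.49 / 5 = 2.30 mm


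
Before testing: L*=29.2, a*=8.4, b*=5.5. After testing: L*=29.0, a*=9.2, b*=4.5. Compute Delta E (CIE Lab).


Delta E = 1.30

dL = 29.0 - 29.2 = -0.2
da = 9.2 - 8.4 = 0.8
db = 4.5 - 5.5 = -1.0
dE = sqrt((-0.2)^2 + (0.8)^2 + (-1.0)^2) = 1.30


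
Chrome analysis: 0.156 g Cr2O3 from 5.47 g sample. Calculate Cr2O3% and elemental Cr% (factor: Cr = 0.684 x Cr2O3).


Cr2O3 = 2.85%
Cr = 1.95%

Cr2O3% = 0.156 / 5.47 x 100 = 2.85%
Cr% = 2.85 x 0.684 = 1.95%


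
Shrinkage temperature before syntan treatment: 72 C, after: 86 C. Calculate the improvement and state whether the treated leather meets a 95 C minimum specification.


Improvement = 86 - 72 = 14 C
Spec check: 86 C >= 95 C? No


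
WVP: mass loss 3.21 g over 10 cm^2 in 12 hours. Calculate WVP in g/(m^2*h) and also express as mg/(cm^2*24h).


WVP = 3.21 / (10 x 12) x 10000 = 267.50 g/(m^2*h)
Mass loss in mg = 3.21 x 1000 = 3210 mg
Per cm^2 per 24h in mg: 3210 x 24 / (10 x 12) = 77040 / 120 = 642.00 mg/(cm^2*24h)


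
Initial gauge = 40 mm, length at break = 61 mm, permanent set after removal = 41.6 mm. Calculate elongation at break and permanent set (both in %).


Elongation at break = 52.5%
Permanent set = 4.0%

Elongation at break = (61 - 40) / 40 x 100 = 52.5%
Permanent set = (41.6 - 40) / 40 x 100 = 4.0%


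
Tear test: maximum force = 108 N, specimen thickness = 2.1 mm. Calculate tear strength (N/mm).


Tear strength = force / thickness
Tear = 108 / 2.1 = 51.4 N/mm


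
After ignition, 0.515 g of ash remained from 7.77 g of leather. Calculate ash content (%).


Ash% = 0.515 / 7.77 x 100
Ash% = 6.63%


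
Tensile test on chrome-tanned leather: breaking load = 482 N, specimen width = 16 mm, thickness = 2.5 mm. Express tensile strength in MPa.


12.05 MPa

Cross-section = 16 x 2.5 = 40.0 mm^2
TS = 482 / 40.0 = 12.05 MPa
(1 N/mm^2 = 1 MPa)


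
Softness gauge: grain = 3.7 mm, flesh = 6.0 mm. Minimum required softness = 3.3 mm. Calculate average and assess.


Average softness = 4.85 mm
Meets requirement: Yes

Average = (3.7 + 6.0) / 2 = 4.85 mm
Minimum = 3.3 mm
Meets requirement: Yes


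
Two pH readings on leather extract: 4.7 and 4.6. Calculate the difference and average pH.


Difference = 0.1
Average pH = 4.65

Difference = |4.7 - 4.6| = 0.1
Average = (4.7 + 4.6) / 2 = 4.65


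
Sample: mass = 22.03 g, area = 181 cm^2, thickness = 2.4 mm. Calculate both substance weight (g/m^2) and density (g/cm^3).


SW = 22.03 / 181 x 10000 = 1217.1 g/m^2
Volume = 181 x 2.4 / 10 = 43.44 cm^3
Density = 22.03 / 43.44 = 0.507 g/cm^3


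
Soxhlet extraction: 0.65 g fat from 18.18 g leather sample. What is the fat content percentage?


Fat content = 0.65 / 18.18 x 100
Fat = 3.6%


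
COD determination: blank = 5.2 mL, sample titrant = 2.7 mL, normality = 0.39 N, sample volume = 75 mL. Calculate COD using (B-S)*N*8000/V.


COD = (5.2 - 2.7) x 0.39 x 8000 / 75
COD = 2.5 x 0.39 x 8000 / 75
COD = 104.0 mg/L


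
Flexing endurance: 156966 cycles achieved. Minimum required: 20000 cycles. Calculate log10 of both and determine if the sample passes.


log10(156966) = 5.20
log10(20000) = 4.30
Passes: Yes


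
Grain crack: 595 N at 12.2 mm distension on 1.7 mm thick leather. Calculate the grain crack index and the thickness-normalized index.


Crack index = 595 / 12.2 = 48.8 N/mm
Normalized = 48.8 / 1.7 = 28.7 N/mm per mm


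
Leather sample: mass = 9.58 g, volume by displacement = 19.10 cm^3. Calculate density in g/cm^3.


Density = mass / volume
Density = 9.58 / 19.10 = 0.502 g/cm^3


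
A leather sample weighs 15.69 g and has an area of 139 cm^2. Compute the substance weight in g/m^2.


Substance weight = mass / area x 10000
SW = 15.69 / 139 x 10000
SW = 1128.8 g/m^2


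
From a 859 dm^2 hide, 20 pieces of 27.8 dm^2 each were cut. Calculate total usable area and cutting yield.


Total usable = 20 x 27.8 = 556.0 dm^2
Yield = 556.0 / 859 x 100 = 64.7%


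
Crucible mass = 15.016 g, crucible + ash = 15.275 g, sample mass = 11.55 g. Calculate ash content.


Ash mass = 0.259 g
Ash content = 2.24%

Ash mass = 15.275 - 15.016 = 0.259 g
Ash% = 0.259 / 11.55 x 100 = 2.24%


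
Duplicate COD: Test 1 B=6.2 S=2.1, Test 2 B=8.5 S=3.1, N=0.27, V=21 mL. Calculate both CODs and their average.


COD1 = (6.2 - 2.1) x 0.27 x 8000 / 21 = 421.7 mg/L
COD2 = (8.5 - 3.1) x 0.27 x 8000 / 21 = 555.4 mg/L
Average = (421.7 + 555.4) / 2 = 488.6 mg/L


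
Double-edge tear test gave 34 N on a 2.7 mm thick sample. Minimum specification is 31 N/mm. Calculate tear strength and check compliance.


Tear strength = 34 / 2.7 = 12.6 N/mm
Required minimum = 31 N/mm
Compliant: No


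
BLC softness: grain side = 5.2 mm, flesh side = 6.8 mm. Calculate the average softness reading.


6.00 mm

Average = (5.2 + 6.8) / 2
Average = 6.00 mm


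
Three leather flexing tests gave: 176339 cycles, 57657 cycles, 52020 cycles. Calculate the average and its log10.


Average = 95339 cycles
log10 = 4.98

Average = (176339 + 57657 + 52020) / 3 = 95339 cycles
log10(95339) = 4.98


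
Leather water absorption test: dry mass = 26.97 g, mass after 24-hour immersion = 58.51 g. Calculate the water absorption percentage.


Water absorbed = 58.51 - 26.97 = 31.54 g
WA% = 31.54 / 26.97 x 100 = 116.9%


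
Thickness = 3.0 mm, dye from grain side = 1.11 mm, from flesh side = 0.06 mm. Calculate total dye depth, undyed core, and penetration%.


Total dyed = 1.11 + 0.06 = 1.17 mm
Undyed core = 3.0 - 1.17 = 1.83 mm
Penetration = 1.17 / 3.0 x 100 = 39.0%


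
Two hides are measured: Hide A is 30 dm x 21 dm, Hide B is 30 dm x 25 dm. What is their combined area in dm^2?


Hide A area = 30 x 21 = 630 dm^2
Hide B area = 30 x 25 = 750 dm^2
Total = 630 + 750 = 1380 dm^2


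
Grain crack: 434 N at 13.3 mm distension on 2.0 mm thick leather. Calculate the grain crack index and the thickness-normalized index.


Crack index = 32.6 N/mm
Normalized index = 16.3 N/mm per mm

Crack index = 434 / 13.3 = 32.6 N/mm
Normalized = 32.6 / 2.0 = 16.3 N/mm per mm


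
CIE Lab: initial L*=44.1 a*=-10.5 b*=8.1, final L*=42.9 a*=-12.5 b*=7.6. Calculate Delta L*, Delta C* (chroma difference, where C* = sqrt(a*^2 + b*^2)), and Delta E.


Delta L* = -1.2
Delta C* = 1.37
Delta E = 2.39

Delta L* = 42.9 - 44.1 = -1.2
C1* = sqrt((-10.5)^2 + (8.1)^2) = 13.261
C2* = sqrt((-12.5)^2 + (7.6)^2) = 14.629
Delta C* = 14.629 - 13.261 = 1.37
Delta E = sqrt((-1.2)^2 + (-2.0)^2 + (-0.5)^2) = 2.39


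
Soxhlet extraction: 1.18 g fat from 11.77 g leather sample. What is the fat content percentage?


Fat content = 1.18 / 11.77 x 100
Fat = 10.0%


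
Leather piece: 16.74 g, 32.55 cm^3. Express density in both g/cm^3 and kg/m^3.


0.514 g/cm^3
514 kg/m^3

Density = 16.74 / 32.55 = 0.514 g/cm^3
Convert: 0.514 x 1000 = 514 kg/m^3


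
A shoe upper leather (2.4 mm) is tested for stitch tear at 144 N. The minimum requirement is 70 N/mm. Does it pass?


STS = 144 / 2.4 = 60.0 N/mm
Minimum required: 70 N/mm
Passes: No


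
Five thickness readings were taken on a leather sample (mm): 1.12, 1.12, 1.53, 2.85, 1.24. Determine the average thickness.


1.57 mm

Sum = 1.12 + 1.12 + 1.53 + 2.85 + 1.24 = 7.86
Average = 7.86 / 5 = 1.57 mm


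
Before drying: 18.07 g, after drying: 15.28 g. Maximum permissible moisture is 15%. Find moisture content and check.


Moisture content = 15.4%
Acceptable: No

MC = (18.07 - 15.28) / 18.07 x 100 = 15.4%
Maximum: 15%
Acceptable: No


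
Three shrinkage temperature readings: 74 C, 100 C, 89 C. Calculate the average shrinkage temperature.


Average = (74 + 100 + 89) / 3
Average = 263 / 3 = 87.7 C


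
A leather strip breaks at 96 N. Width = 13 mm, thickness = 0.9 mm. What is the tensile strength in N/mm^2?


8.21 N/mm^2

Cross-sectional area = 13 x 0.9 = 11.7 mm^2
Tensile strength = 96 / 11.7 = 8.21 N/mm^2


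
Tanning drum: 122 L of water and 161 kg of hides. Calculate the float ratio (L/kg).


Float ratio = water / hide weight
Ratio = 122 / 161 = 0.8


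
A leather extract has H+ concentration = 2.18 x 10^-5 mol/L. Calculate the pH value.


pH = -log10[H+]
pH = -log10(2.18 x 10^-5) = 4.66


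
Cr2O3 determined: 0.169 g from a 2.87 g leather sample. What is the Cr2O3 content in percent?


Cr2O3% = 0.169 / 2.87 x 100
Cr2O3% = 5.89%


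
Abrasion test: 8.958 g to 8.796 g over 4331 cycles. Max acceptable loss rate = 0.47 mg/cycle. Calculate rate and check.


Loss = 8.958 - 8.796 = 0.162 g
Rate = 0.162 g / 4331 cycles x 1000 = 0.037 mg/cycle
Max = 0.47 mg/cycle
Passes: Yes


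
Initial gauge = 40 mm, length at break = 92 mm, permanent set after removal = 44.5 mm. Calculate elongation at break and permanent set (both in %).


Elongation at break = 130.0%
Permanent set = 11.3%


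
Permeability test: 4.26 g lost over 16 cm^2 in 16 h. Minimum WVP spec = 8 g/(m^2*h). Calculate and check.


WVP = 166.41 g/(m^2*h)
Meets specification: Yes

WVP = 4.26 / (16 x 16) x 10000 = 166.41 g/(m^2*h)
Minimum: 8 g/(m^2*h)
Meets spec: Yes


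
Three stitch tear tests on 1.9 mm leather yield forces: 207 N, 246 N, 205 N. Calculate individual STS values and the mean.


STS1 = 108.9 N/mm
STS2 = 129.5 N/mm
STS3 = 107.9 N/mm
Mean = 115.4 N/mm


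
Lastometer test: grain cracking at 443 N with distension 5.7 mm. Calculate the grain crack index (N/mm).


Grain crack index = force / distension
Index = 443 / 5.7 = 77.7 N/mm


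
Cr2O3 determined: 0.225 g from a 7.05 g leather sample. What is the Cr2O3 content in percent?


Cr2O3% = 0.225 / 7.05 x 100
Cr2O3% = 3.19%


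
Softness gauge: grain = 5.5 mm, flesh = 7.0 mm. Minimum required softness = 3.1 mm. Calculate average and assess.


Average = (5.5 + 7.0) / 2 = 6.25 mm
Minimum = 3.1 mm
Meets requirement: Yes


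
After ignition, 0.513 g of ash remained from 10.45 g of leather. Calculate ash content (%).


4.91%


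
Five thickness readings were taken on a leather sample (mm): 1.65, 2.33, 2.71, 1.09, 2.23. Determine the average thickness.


2.00 mm


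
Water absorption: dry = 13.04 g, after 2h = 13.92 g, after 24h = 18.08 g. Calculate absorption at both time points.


2h absorption = 6.7%
24h absorption = 38.7%

WA (2h) = (13.92 - 13.04) / 13.04 x 100 = 6.7%
WA (24h) = (18.08 - 13.04) / 13.04 x 100 = 38.7%


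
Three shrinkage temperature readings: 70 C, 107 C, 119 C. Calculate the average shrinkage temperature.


98.7 C


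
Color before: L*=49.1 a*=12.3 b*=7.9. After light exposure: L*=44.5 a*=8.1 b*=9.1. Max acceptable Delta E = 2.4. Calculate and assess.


dL = -4.6, da = -4.2, db = 1.2
dE = sqrt((-4.6)^2 + (-4.2)^2 + (1.2)^2) = 6.34
Max = 2.4
Passes: No


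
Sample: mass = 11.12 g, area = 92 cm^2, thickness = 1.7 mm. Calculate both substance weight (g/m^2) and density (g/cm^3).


Substance weight = 1208.7 g/m^2
Density = 0.711 g/cm^3

SW = 11.12 / 92 x 10000 = 1208.7 g/m^2
Volume = 92 x 1.7 / 10 = 15.64 cm^3
Density = 11.12 / 15.64 = 0.711 g/cm^3


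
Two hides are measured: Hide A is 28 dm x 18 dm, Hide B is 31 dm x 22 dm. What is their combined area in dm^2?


1186 dm^2


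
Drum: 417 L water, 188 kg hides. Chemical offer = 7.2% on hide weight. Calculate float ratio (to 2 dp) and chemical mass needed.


Float ratio = 417 / 188 = 2.22
Chemical = 188 x 7.2 / 100 = 13.536 kg


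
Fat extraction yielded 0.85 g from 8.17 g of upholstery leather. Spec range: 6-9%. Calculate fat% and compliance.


Fat% = 0.85 / 8.17 x 100 = 10.4%
Spec range: 6-9%
Compliant: No


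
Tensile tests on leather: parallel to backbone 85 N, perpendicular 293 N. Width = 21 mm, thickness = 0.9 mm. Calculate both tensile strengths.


Area = 21 x 0.9 = 18.9 mm^2
TS (parallel) = 85 / 18.9 = 4.50 N/mm^2
TS (perpendicular) = 293 / 18.9 = 15.50 N/mm^2


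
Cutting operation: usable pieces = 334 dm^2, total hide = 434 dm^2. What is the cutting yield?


77.0%

Yield = usable / total x 100
Yield = 334 / 434 x 100 = 77.0%


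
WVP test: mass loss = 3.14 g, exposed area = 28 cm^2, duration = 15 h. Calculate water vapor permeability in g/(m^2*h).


WVP = mass_loss / (area x time) x 10000
WVP = 3.14 / (28 x 15) x 10000
WVP = 3.14 / 420 x 10000 = 74.76 g/(m^2*h)


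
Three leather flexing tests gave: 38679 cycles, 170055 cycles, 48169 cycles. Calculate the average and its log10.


Average = (38679 + 170055 + 48169) / 3 = 85634 cycles
log10(85634) = 4.93


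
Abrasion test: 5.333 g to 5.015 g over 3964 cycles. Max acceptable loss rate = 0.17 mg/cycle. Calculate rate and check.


Loss = 5.333 - 5.015 = 0.318 g
Rate = 0.318 g / 3964 cycles x 1000 = 0.080 mg/cycle
Max = 0.17 mg/cycle
Passes: Yes


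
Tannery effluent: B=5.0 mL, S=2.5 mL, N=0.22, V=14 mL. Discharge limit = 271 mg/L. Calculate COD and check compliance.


COD = 314.3 mg/L
Compliant: No


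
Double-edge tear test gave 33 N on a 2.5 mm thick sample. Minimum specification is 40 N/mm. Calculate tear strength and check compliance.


Tear strength = 33 / 2.5 = 13.2 N/mm
Required minimum = 40 N/mm
Compliant: No


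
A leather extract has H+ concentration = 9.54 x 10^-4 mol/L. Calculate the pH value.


pH = 3.02


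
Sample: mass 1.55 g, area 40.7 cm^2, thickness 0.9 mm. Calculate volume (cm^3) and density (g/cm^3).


Volume = 3.663 cm^3
Density = 0.423 g/cm^3


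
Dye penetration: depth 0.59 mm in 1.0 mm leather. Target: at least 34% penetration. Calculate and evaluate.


Penetration = 59.0%
Meets target: Yes

Penetration = 0.59 / 1.0 x 100 = 59.0%
Target: 34%
Meets target: Yes


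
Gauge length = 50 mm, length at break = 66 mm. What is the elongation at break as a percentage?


Extension = 66 - 50 = 16 mm
Elongation = 16 / 50 x 100 = 32.0%


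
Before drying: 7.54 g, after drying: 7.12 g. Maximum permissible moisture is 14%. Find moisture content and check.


Moisture content = 5.6%
Acceptable: Yes

MC = (7.54 - 7.12) / 7.54 x 100 = 5.6%
Maximum: 14%
Acceptable: Yes


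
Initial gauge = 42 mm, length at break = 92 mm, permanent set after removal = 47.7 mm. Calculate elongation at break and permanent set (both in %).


Elongation at break = (92 - 42) / 42 x 100 = 119.0%
Permanent set = (47.7 - 42) / 42 x 100 = 13.6%


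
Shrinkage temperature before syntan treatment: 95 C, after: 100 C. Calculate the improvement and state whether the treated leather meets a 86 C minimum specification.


Improvement = 5 C
Meets 86 C spec: Yes


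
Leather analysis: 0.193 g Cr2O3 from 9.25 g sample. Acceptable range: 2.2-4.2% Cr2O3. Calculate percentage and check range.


Cr2O3 = 2.09%
Within range: No


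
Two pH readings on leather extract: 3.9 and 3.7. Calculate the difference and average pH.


Difference = |3.9 - 3.7| = 0.2
Average = (3.9 + 3.7) / 2 = 3.80


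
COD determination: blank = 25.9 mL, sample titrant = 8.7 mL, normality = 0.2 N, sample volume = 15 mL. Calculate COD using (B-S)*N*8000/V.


1834.7 mg/L

COD = (25.9 - 8.7) x 0.2 x 8000 / 15
COD = 17.2 x 0.2 x 8000 / 15
COD = 1834.7 mg/L


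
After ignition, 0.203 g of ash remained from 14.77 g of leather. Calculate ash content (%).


Ash% = 0.203 / 14.77 x 100
Ash% = 1.37%


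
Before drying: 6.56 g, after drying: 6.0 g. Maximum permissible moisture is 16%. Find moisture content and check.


MC = (6.56 - 6.0) / 6.56 x 100 = 8.5%
Maximum: 16%
Acceptable: Yes


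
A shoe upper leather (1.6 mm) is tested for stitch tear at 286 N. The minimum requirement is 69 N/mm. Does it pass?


STS = 178.8 N/mm
Passes: Yes

STS = 286 / 1.6 = 178.8 N/mm
Minimum required: 69 N/mm
Passes: Yes


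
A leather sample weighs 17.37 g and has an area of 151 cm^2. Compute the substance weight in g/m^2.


1150.3 g/m^2


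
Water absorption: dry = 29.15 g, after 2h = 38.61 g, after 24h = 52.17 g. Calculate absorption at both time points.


WA (2h) = (38.61 - 29.15) / 29.15 x 100 = 32.5%
WA (24h) = (52.17 - 29.15) / 29.15 x 100 = 79.0%


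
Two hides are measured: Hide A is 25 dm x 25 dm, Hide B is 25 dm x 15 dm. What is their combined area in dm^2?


Hide A area = 25 x 25 = 625 dm^2
Hide B area = 25 x 15 = 375 dm^2
Total = 625 + 375 = 1000 dm^2


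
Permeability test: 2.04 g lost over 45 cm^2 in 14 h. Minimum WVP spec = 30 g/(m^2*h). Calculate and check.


WVP = 32.38 g/(m^2*h)
Meets specification: Yes


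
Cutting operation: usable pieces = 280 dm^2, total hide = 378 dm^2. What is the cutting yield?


74.1%


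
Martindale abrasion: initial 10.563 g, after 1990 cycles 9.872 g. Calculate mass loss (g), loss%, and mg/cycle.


Loss = 10.563 - 9.872 = 0.691 g
Loss% = 0.691 / 10.563 x 100 = 6.54%
Rate = 0.691 / 1990 x 1000 = 0.347 mg/cycle


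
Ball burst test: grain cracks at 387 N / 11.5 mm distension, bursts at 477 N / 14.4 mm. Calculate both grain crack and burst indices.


Crack index = 33.7 N/mm
Burst index = 33.1 N/mm

Crack index = 387 / 11.5 = 33.7 N/mm
Burst index = 477 / 14.4 = 33.1 N/mm


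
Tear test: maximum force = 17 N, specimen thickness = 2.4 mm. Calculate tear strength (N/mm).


Tear strength = force / thickness
Tear = 17 / 2.4 = 7.1 N/mm


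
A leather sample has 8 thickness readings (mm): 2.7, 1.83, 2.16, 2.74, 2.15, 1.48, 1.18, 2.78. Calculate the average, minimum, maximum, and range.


Sum = 17.02
Average = 17.02 / 8 = 2.13 mm
Minimum = 1.18 mm
Maximum = 2.78 mm
Range = 2.78 - 1.18 = 1.60 mm


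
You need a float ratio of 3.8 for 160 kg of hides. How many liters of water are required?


Water = hide weight x target ratio
Water = 160 x 3.8 = 608.0 L


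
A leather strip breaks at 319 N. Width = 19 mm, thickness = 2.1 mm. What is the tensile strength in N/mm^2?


Cross-sectional area = 19 x 2.1 = 39.9 mm^2
Tensile strength = 319 / 39.9 = 7.99 N/mm^2


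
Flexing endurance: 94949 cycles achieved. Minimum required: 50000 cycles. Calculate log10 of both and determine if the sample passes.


Achieved: log10 = 4.98
Required: log10 = 4.70
Passes: Yes


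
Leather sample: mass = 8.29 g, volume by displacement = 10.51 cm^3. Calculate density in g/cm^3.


Density = mass / volume
Density = 8.29 / 10.51 = 0.789 g/cm^3


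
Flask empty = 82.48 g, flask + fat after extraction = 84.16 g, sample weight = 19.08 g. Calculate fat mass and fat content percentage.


Fat mass = 84.16 - 82.48 = 1.68 g
Fat% = 1.68 / 19.08 x 100 = 8.8%


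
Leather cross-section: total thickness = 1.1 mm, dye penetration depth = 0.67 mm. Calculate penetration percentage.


Penetration% = 0.67 / 1.1 x 100
Penetration = 60.9%


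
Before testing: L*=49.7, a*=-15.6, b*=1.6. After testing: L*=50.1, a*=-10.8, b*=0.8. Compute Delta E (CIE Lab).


Delta E = 4.88

dL = 50.1 - 49.7 = 0.4
da = -10.8 - (-15.6) = 4.8
db = 0.8 - 1.6 = -0.8
dE = sqrt((0.4)^2 + (4.8)^2 + (-0.8)^2) = 4.88


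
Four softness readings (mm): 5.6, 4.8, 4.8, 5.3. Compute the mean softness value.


Sum = 5.6 + 4.8 + 4.8 + 5.3
Mean = 20.5 / 4 = 5.13 mm


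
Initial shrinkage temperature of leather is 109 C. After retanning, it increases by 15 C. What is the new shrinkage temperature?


New Ts = 109 + 15 = 124 C


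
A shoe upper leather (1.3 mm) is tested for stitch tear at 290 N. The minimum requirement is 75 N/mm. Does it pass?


STS = 223.1 N/mm
Passes: Yes

STS = 290 / 1.3 = 223.1 N/mm
Minimum required: 75 N/mm
Passes: Yes


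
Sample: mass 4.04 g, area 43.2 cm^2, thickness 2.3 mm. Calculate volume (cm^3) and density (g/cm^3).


Thickness in cm = 2.3 / 10 = 0.23 cm
Volume = 43.2 x 0.23 = 9.936 cm^3
Density = 4.04 / 9.936 = 0.407 g/cm^3


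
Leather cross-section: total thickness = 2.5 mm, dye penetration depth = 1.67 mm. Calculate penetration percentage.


66.8%

Penetration% = 1.67 / 2.5 x 100
Penetration = 66.8%


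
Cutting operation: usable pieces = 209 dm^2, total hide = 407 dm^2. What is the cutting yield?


Yield = usable / total x 100
Yield = 209 / 407 x 100 = 51.4%


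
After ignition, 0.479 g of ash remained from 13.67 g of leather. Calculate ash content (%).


Ash% = 0.479 / 13.67 x 100
Ash% = 3.50%


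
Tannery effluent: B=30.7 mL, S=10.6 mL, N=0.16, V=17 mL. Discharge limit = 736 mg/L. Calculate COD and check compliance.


COD = 1513.4 mg/L
Compliant: No


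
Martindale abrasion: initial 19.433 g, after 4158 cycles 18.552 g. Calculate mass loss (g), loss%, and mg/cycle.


Loss = 19.433 - 18.552 = 0.881 g
Loss% = 0.881 / 19.433 x 100 = 4.53%
Rate = 0.881 / 4158 x 1000 = 0.212 mg/cycle


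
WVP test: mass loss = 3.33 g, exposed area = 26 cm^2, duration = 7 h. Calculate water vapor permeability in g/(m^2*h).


182.97 g/(m^2*h)


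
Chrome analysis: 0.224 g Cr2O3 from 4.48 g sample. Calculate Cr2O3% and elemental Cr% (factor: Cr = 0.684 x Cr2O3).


Cr2O3 = 5.00%
Cr = 3.42%

Cr2O3% = 0.224 / 4.48 x 100 = 5.00%
Cr% = 5.00 x 0.684 = 3.42%


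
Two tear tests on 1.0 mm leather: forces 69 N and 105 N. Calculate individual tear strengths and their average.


Tear 1 = 69.0 N/mm
Tear 2 = 105.0 N/mm
Average = 87.0 N/mm

Tear 1 = 69 / 1.0 = 69.0 N/mm
Tear 2 = 105 / 1.0 = 105.0 N/mm
Average = (69.0 + 105.0) / 2 = 87.0 N/mm


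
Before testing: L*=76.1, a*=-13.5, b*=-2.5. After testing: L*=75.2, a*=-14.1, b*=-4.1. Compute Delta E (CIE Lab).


dL = 75.2 - 76.1 = -0.9
da = -14.1 - (-13.5) = -0.6
db = -4.1 - (-2.5) = -1.6
dE = sqrt((-0.9)^2 + (-0.6)^2 + (-1.6)^2) = 1.93


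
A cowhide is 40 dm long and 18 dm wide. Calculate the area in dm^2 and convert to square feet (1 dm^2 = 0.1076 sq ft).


Area = 40 x 18 = 720 dm^2
Conversion: 720 x 0.1076 = 77.47 sq ft


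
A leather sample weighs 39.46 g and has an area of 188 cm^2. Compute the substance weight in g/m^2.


2098.9 g/m^2


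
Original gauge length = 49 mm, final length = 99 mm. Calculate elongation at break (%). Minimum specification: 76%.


Extension = 99 - 49 = 50 mm
Elongation = 50 / 49 x 100 = 102.0%
Minimum required: 76%
Meets specification: Yes


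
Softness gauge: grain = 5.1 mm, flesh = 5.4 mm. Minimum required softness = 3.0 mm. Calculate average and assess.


Average = (5.1 + 5.4) / 2 = 5.25 mm
Minimum = 3.0 mm
Meets requirement: Yes


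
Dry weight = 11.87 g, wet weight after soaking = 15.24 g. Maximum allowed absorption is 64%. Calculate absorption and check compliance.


Absorption = 28.4%
Compliant: Yes

WA = (15.24 - 11.87) / 11.87 x 100 = 28.4%
Maximum allowed: 64%
Compliant: Yes


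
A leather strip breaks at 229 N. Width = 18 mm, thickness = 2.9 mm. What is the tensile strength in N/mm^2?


4.39 N/mm^2

Cross-sectional area = 18 x 2.9 = 52.2 mm^2
Tensile strength = 229 / 52.2 = 4.39 N/mm^2


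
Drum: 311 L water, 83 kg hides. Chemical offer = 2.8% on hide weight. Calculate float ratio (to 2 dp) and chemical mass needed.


Float ratio = 3.75
Chemical needed = 2.324 kg

Float ratio = 311 / 83 = 3.75
Chemical = 83 x 2.8 / 100 = 2.324 kg


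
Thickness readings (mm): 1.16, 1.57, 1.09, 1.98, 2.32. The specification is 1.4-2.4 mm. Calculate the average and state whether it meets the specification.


Average = 1.62 mm
Within specification: Yes


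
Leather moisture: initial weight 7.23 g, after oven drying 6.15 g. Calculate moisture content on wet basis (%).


Moisture = 7.23 - 6.15 = 1.08 g
MC = 1.08 / 7.23 x 100 = 14.9%


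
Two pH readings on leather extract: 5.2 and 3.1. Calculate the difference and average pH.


Difference = 2.1
Average pH = 4.15


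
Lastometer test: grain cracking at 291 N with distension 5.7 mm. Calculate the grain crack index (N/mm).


Grain crack index = force / distension
Index = 291 / 5.7 = 51.1 N/mm


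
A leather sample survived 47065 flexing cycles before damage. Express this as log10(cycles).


4.67

log10(47065) = 4.67


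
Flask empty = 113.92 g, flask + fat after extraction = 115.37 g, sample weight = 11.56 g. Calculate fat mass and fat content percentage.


Fat mass = 115.37 - 113.92 = 1.45 g
Fat% = 1.45 / 11.56 x 100 = 12.5%


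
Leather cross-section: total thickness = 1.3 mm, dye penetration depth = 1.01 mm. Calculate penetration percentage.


Penetration% = 1.01 / 1.3 x 100
Penetration = 77.7%


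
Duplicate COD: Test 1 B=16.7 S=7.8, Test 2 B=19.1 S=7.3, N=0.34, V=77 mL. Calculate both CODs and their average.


COD1 = 314.4 mg/L
COD2 = 416.8 mg/L
Average = 365.6 mg/L


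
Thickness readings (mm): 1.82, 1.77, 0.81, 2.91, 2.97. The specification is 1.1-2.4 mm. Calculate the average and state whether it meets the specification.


Sum = 10.28
Average = 10.28 / 5 = 2.06 mm
Specification range: 1.1 to 2.4 mm
Within spec: Yes


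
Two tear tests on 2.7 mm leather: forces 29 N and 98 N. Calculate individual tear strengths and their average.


Tear 1 = 29 / 2.7 = 10.7 N/mm
Tear 2 = 98 / 2.7 = 36.3 N/mm
Average = (10.7 + 36.3) / 2 = 23.5 N/mm


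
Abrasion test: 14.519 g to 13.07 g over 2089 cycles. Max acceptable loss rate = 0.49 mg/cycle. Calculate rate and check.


Loss = 14.519 - 13.07 = 1.449 g
Rate = 1.449 g / 2089 cycles x 1000 = 0.694 mg/cycle
Max = 0.49 mg/cycle
Passes: No


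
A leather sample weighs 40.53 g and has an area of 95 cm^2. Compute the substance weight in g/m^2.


Substance weight = mass / area x 10000
SW = 40.53 / 95 x 10000
SW = 4266.3 g/m^2


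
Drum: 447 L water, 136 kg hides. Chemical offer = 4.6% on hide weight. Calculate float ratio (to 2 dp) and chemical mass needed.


Float ratio = 3.29
Chemical needed = 6.256 kg

Float ratio = 447 / 136 = 3.29
Chemical = 136 x 4.6 / 100 = 6.256 kg


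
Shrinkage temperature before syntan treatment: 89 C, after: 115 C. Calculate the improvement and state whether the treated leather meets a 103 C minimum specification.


Improvement = 26 C
Meets 103 C spec: Yes

Improvement = 115 - 89 = 26 C
Spec check: 115 C >= 103 C? Yes


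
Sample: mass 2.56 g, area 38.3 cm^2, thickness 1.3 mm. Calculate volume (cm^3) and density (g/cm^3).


Volume = 4.979 cm^3
Density = 0.514 g/cm^3


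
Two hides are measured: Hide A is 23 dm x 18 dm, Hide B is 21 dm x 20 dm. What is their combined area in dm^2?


834 dm^2

Hide A area = 23 x 18 = 414 dm^2
Hide B area = 21 x 20 = 420 dm^2
Total = 414 + 420 = 834 dm^2


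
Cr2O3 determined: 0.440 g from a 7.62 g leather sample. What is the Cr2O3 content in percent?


5.77%

Cr2O3% = 0.440 / 7.62 x 100
Cr2O3% = 5.77%


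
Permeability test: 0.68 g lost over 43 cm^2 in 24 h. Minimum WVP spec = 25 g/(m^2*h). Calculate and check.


WVP = 6.59 g/(m^2*h)
Meets specification: No

WVP = 0.68 / (43 x 24) x 10000 = 6.59 g/(m^2*h)
Minimum: 25 g/(m^2*h)
Meets spec: No


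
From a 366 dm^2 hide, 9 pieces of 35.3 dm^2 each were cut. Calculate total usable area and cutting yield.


Total usable = 9 x 35.3 = 317.7 dm^2
Yield = 317.7 / 366 x 100 = 86.8%


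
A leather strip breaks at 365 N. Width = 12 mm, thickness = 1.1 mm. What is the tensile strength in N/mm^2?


27.65 N/mm^2


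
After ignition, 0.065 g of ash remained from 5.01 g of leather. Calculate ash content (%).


1.30%

Ash% = 0.065 / 5.01 x 100
Ash% = 1.30%


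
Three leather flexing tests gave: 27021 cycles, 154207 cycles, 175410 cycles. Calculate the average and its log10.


Average = (27021 + 154207 + 175410) / 3 = 118879 cycles
log10(118879) = 5.08


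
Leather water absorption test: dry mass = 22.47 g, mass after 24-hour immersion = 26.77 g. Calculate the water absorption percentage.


19.1%

Water absorbed = 26.77 - 22.47 = 4.30 g
WA% = 4.30 / 22.47 x 100 = 19.1%


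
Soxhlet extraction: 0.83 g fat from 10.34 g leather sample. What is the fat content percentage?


8.0%

Fat content = 0.83 / 10.34 x 100
Fat = 8.0%


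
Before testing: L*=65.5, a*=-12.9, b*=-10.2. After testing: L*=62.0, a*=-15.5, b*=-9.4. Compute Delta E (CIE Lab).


dL = 62.0 - 65.5 = -3.5
da = -15.5 - (-12.9) = -2.6
db = -9.4 - (-10.2) = 0.8
dE = sqrt((-3.5)^2 + (-2.6)^2 + (0.8)^2) = 4.43


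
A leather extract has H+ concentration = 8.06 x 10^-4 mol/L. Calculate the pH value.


pH = -log10[H+]
pH = -log10(8.06 x 10^-4) = 3.09


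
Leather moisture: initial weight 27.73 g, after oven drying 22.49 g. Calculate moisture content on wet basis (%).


Moisture = 27.73 - 22.49 = 5.24 g
MC = 5.24 / 27.73 x 100 = 18.9%


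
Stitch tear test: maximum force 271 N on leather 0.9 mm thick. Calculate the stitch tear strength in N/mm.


301.1 N/mm

Stitch tear strength = force / thickness
STS = 271 / 0.9 = 301.1 N/mm


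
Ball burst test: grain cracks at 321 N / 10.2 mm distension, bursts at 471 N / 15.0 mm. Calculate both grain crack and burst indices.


Crack index = 31.5 N/mm
Burst index = 31.4 N/mm

Crack index = 321 / 10.2 = 31.5 N/mm
Burst index = 471 / 15.0 = 31.4 N/mm


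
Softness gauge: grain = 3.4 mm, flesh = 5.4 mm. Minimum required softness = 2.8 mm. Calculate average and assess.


Average = (3.4 + 5.4) / 2 = 4.40 mm
Minimum = 2.8 mm
Meets requirement: Yes


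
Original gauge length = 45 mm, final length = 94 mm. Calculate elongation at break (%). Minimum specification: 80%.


Elongation = 108.9%
Meets spec: Yes


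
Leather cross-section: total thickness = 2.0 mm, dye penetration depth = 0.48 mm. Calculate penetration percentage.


Penetration% = 0.48 / 2.0 x 100
Penetration = 24.0%


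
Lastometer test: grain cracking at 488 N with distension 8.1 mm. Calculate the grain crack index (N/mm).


60.2 N/mm


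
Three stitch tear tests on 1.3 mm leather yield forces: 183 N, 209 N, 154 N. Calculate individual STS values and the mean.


STS1 = 140.8 N/mm
STS2 = 160.8 N/mm
STS3 = 118.5 N/mm
Mean = 140.0 N/mm

STS1 = 183 / 1.3 = 140.8 N/mm
STS2 = 209 / 1.3 = 160.8 N/mm
STS3 = 154 / 1.3 = 118.5 N/mm
Mean = (140.8 + 160.8 + 118.5) / 3 = 140.0 N/mm


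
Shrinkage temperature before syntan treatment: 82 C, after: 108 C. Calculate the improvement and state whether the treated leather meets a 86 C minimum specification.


Improvement = 26 C
Meets 86 C spec: Yes

Improvement = 108 - 82 = 26 C
Spec check: 108 C >= 86 C? Yes


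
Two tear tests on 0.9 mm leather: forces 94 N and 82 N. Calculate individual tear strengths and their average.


Tear 1 = 94 / 0.9 = 104.4 N/mm
Tear 2 = 82 / 0.9 = 91.1 N/mm
Average = (104.4 + 91.1) / 2 = 97.8 N/mm


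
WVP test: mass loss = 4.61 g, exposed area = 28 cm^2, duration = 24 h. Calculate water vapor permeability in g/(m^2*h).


68.60 g/(m^2*h)


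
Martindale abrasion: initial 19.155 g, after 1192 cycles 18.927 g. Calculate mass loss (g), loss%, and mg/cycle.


Loss = 19.155 - 18.927 = 0.228 g
Loss% = 0.228 / 19.155 x 100 = 1.19%
Rate = 0.228 / 1192 x 1000 = 0.191 mg/cycle


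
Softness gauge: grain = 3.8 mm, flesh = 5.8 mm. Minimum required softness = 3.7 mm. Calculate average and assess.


Average = (3.8 + 5.8) / 2 = 4.80 mm
Minimum = 3.7 mm
Meets requirement: Yes


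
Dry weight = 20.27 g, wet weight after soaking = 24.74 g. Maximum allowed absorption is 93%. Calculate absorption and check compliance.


Absorption = 22.1%
Compliant: Yes

WA = (24.74 - 20.27) / 20.27 x 100 = 22.1%
Maximum allowed: 93%
Compliant: Yes


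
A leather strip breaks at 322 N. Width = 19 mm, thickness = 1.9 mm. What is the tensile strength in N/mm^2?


8.92 N/mm^2

Cross-sectional area = 19 x 1.9 = 36.1 mm^2
Tensile strength = 322 / 36.1 = 8.92 N/mm^2


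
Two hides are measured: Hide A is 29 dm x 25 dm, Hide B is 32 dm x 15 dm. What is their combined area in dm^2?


1205 dm^2

Hide A area = 29 x 25 = 725 dm^2
Hide B area = 32 x 15 = 480 dm^2
Total = 725 + 480 = 1205 dm^2


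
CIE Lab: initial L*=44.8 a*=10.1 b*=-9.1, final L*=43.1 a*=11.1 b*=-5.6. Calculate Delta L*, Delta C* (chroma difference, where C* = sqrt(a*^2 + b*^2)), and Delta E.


Delta L* = -1.7
Delta C* = -1.16
Delta E = 4.02

Delta L* = 43.1 - 44.8 = -1.7
C1* = sqrt((10.1)^2 + (-9.1)^2) = 13.595
C2* = sqrt((11.1)^2 + (-5.6)^2) = 12.433
Delta C* = 12.433 - 13.595 = -1.16
Delta E = sqrt((-1.7)^2 + (1.0)^2 + (3.5)^2) = 4.02


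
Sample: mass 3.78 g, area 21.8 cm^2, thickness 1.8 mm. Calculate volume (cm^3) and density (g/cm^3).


Volume = 3.924 cm^3
Density = 0.963 g/cm^3


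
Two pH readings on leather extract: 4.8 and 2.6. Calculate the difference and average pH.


Difference = 2.2
Average pH = 3.70

Difference = |4.8 - 2.6| = 2.2
Average = (4.8 + 2.6) / 2 = 3.70


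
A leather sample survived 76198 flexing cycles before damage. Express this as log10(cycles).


4.88

log10(76198) = 4.88
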